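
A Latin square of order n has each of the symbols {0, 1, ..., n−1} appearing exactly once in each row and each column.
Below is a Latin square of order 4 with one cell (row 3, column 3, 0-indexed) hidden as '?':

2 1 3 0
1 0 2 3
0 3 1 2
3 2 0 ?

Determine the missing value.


Row 3 contains symbols [0, 2, 3] — missing [1].
Column 3 contains symbols [0, 2, 3] — missing [1].
The missing symbol must appear in both missing sets; intersection = [1].
Therefore the hidden value is 1.

Missing value = 1.


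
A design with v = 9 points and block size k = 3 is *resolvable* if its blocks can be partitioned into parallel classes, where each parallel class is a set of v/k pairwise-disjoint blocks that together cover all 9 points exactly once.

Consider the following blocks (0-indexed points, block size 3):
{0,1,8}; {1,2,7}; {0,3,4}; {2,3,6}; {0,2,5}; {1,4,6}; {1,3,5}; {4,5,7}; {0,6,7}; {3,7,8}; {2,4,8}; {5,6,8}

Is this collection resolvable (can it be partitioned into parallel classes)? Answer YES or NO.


v = 9, block size k = 3, number of blocks = 12.
For resolvability, blocks must partition into parallel classes of size v/k = 3.
Total blocks must therefore be a multiple of 3: 12 = 3·4 + 0 ⇒ divisible ✓.
Greedy packing gives 4 candidate class(es). Each should be a full parallel class (size 3, covers all 9 points).
  Class 1 (3 blocks): {0,1,8}; {2,3,6}; {4,5,7}. Points covered: [0, 1, 2, 3, 4, 5, 6, 7, 8].
  Class 2 (3 blocks): {1,2,7}; {0,3,4}; {5,6,8}. Points covered: [0, 1, 2, 3, 4, 5, 6, 7, 8].
  Class 3 (3 blocks): {0,2,5}; {1,4,6}; {3,7,8}. Points covered: [0, 1, 2, 3, 4, 5, 6, 7, 8].
  Class 4 (3 blocks): {1,3,5}; {0,6,7}; {2,4,8}. Points covered: [0, 1, 2, 3, 4, 5, 6, 7, 8].
All classes full (size 3)? YES. All classes cover every point? YES.
Resolvable? YES.

YES


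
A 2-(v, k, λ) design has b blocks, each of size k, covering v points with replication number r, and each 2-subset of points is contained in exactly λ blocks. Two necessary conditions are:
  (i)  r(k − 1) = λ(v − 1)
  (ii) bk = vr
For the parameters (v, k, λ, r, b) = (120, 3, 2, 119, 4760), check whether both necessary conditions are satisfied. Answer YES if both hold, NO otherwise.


Condition (i): r(k − 1) = 119·2 = 238; λ(v − 1) = 2·119 = 238. Match? YES.
Condition (ii): bk = 4760·3 = 14280; vr = 120·119 = 14280. Match? YES.
Both conditions hold? YES.

YES


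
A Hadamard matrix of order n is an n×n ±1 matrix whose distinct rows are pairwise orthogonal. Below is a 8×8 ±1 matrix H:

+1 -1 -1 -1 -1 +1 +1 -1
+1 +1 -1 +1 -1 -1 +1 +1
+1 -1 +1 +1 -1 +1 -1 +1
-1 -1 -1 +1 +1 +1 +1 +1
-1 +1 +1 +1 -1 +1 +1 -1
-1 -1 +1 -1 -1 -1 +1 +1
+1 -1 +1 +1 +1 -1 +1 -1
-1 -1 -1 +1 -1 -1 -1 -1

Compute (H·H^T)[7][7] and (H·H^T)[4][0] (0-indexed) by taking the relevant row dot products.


Row 0 of H: [1, -1, -1, -1, -1, 1, 1, -1].
Row 4 of H: [-1, 1, 1, 1, -1, 1, 1, -1].
Row 7 of H: [-1, -1, -1, 1, -1, -1, -1, -1].
(H·H^T)[7][7] = Σ_j H[7][j]·H[7][j] = (-1)² + (-1)² + (-1)² + (1)² + (-1)² + (-1)² + (-1)² + (-1)² = 1 + 1 + 1 + 1 + 1 + 1 + 1 + 1 = 8.
(H·H^T)[4][0] = Σ_j H[4][j]·H[0][j] = (-1)·(1) + (1)·(-1) + (1)·(-1) + (1)·(-1) + (-1)·(-1) + (1)·(1) + (1)·(1) + (-1)·(-1) = -1 + -1 + -1 + -1 + 1 + 1 + 1 + 1 = 0.
So rows 4 and 0 are orthogonal; the diagonal entry equals n = 8.

(7,7) entry = 8; (4,0) entry = 0.


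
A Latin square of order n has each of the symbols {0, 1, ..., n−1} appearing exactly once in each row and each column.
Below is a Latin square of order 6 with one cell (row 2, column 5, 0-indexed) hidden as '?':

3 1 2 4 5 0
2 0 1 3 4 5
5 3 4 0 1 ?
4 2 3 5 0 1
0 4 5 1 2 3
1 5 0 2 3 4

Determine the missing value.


Row 2 contains symbols [0, 1, 3, 4, 5] — missing [2].
Column 5 contains symbols [0, 1, 3, 4, 5] — missing [2].
The missing symbol must appear in both missing sets; intersection = [2].
Therefore the hidden value is 2.

Missing value = 2.


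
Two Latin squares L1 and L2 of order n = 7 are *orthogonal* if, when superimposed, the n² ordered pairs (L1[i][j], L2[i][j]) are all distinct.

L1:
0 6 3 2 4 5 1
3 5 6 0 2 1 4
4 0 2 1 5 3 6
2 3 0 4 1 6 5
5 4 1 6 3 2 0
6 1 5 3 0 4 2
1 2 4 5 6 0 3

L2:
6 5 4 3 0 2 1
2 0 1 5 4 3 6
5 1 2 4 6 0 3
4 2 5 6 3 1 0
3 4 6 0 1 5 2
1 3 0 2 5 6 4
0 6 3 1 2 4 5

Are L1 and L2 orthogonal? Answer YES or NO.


Form the n² = 49 superimposed pairs (L1[i][j], L2[i][j]), row by row (rows and columns indexed from 0):
row 0: (0,6) (6,5) (3,4) (2,3) (4,0) (5,2) (1,1)
row 1: (3,2) (5,0) (6,1) (0,5) (2,4) (1,3) (4,6)
row 2: (4,5) (0,1) (2,2) (1,4) (5,6) (3,0) (6,3)
row 3: (2,4) (3,2) (0,5) (4,6) (1,3) (6,1) (5,0)
row 4: (5,3) (4,4) (1,6) (6,0) (3,1) (2,5) (0,2)
row 5: (6,1) (1,3) (5,0) (3,2) (0,5) (4,6) (2,4)
row 6: (1,0) (2,6) (4,3) (5,1) (6,2) (0,4) (3,5)
Orthogonality requires all 49 pairs distinct.
But the pair (2,4) repeats: cell (1,4) has L1 = 2, L2 = 4, and cell (3,0) has L1 = 2, L2 = 4.
A repeated pair means some other pair never occurs (only 35 distinct pairs out of 49), so the squares are not orthogonal.
Conclusion: NO.

NO


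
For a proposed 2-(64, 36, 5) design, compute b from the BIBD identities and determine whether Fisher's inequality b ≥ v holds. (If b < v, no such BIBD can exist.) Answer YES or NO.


r = λ(v − 1)/(k − 1) = 5·63/35 = 9.
b = vr/k = 64·9/36 = 16.
Fisher's inequality: b ≥ v ⇔ 16 ≥ 64? NO.

NO


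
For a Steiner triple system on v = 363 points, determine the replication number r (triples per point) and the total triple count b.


An STS(v) is a 2-(v, 3, 1) BIBD: block size k = 3, λ = 1.
Replication: r(k − 1) = λ(v − 1) ⇒ r·2 = 363 − 1 = 362 ⇒ r = 181.
Block count: bk = vr ⇒ b·3 = 363·181 = 65703 ⇒ b = 21901.
(Check via b = v(v − 1)/6 = 363·362/6 = 131406/6 = 21901.)

r = 181, b = 21901.


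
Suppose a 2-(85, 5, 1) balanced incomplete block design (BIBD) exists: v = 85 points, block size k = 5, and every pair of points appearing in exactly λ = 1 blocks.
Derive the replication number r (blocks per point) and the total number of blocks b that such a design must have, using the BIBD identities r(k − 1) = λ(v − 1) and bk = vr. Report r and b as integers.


Any 2-(v, k, λ) BIBD satisfies two necessary conditions:
  (i)  Each point sits in r blocks, and counting incidences through any fixed point gives r(k − 1) = λ(v − 1), so r = λ(v − 1)/(k − 1).
  (ii) Total incidences bk = vr, so b = vr/k.
Step 1: r = λ(v − 1)/(k − 1) = 1·(85 − 1)/(5 − 1) = 1·84/4 = 84/4 = 21.
Step 2: b = vr/k = 85·21/5 = 1785/5 = 357.
Check integrality: r = 21 ∈ Z ✓, b = 357 ∈ Z ✓.
(These identities are necessary conditions: they determine r and b for any design with these parameters, but do not by themselves prove that one exists.)

r = 21, b = 357.


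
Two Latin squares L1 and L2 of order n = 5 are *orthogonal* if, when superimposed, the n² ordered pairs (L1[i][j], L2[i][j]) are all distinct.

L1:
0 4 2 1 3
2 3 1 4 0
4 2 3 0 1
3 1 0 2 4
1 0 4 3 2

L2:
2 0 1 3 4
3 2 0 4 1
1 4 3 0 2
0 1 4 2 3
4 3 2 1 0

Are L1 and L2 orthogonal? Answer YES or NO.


Form the n² = 25 superimposed pairs (L1[i][j], L2[i][j]), row by row (rows and columns indexed from 0):
row 0: (0,2) (4,0) (2,1) (1,3) (3,4)
row 1: (2,3) (3,2) (1,0) (4,4) (0,1)
row 2: (4,1) (2,4) (3,3) (0,0) (1,2)
row 3: (3,0) (1,1) (0,4) (2,2) (4,3)
row 4: (1,4) (0,3) (4,2) (3,1) (2,0)
Orthogonality requires all 25 pairs distinct.
Check by first coordinate: for each symbol s of L1, list the L2 entries in the n cells where L1 = s; they must all differ.
  L1 = 0: L2 entries (in reading order) 2, 1, 0, 4, 3 — all 5 distinct ✓
  L1 = 1: L2 entries (in reading order) 3, 0, 2, 1, 4 — all 5 distinct ✓
  L1 = 2: L2 entries (in reading order) 1, 3, 4, 2, 0 — all 5 distinct ✓
  L1 = 3: L2 entries (in reading order) 4, 2, 3, 0, 1 — all 5 distinct ✓
  L1 = 4: L2 entries (in reading order) 0, 4, 1, 3, 2 — all 5 distinct ✓
Every symbol of L1 meets every symbol of L2 exactly once, so all 25 pairs are distinct (25 of 25).
Conclusion: YES.

YES


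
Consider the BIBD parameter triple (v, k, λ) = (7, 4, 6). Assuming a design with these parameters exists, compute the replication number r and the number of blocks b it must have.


Any 2-(v, k, λ) BIBD satisfies two necessary conditions:
  (i)  Each point sits in r blocks, and counting incidences through any fixed point gives r(k − 1) = λ(v − 1), so r = λ(v − 1)/(k − 1).
  (ii) Total incidences bk = vr, so b = vr/k.
Step 1: r = λ(v − 1)/(k − 1) = 6·(7 − 1)/(4 − 1) = 6·6/3 = 36/3 = 12.
Step 2: b = vr/k = 7·12/4 = 84/4 = 21.
Check integrality: r = 12 ∈ Z ✓, b = 21 ∈ Z ✓.
(These identities are necessary conditions: they determine r and b for any design with these parameters, but do not by themselves prove that one exists.)

r = 12, b = 21.


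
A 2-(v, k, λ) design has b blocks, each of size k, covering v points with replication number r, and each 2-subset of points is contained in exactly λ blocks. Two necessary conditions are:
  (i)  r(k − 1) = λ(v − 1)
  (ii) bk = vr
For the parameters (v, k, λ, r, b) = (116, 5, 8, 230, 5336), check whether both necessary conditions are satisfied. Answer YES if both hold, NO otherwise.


Condition (i): r(k − 1) = 230·4 = 920; λ(v − 1) = 8·115 = 920. Match? YES.
Condition (ii): bk = 5336·5 = 26680; vr = 116·230 = 26680. Match? YES.
Both conditions hold? YES.

YES


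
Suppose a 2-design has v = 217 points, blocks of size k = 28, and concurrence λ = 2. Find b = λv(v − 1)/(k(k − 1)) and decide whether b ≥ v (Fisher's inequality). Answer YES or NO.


r = λ(v − 1)/(k − 1) = 2·216/27 = 16.
b = vr/k = 217·16/28 = 124.
Fisher's inequality: b ≥ v ⇔ 124 ≥ 217? NO.

NO


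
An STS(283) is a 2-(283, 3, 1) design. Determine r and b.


An STS(v) is a 2-(v, 3, 1) BIBD: block size k = 3, λ = 1.
Replication: r(k − 1) = λ(v − 1) ⇒ r·2 = 283 − 1 = 282 ⇒ r = 141.
Block count: b = v(v − 1)/6 = 283·282/6 = 79806/6 = 13301.
(Check via bk = vr: 13301·3 = 39903 = 283·141 = 39903 ✓.)

r = 141, b = 13301.


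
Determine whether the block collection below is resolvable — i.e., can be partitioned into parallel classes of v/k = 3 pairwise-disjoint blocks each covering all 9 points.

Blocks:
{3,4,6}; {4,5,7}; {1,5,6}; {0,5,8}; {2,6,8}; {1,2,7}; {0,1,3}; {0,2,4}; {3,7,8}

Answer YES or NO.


v = 9, block size k = 3, number of blocks = 9.
For resolvability, blocks must partition into parallel classes of size v/k = 3.
Total blocks must therefore be a multiple of 3: 9 = 3·3 + 0 ⇒ divisible ✓.
Greedy packing gives 3 candidate class(es). Each should be a full parallel class (size 3, covers all 9 points).
  Class 1 (3 blocks): {3,4,6}; {0,5,8}; {1,2,7}. Points covered: [0, 1, 2, 3, 4, 5, 6, 7, 8].
  Class 2 (3 blocks): {4,5,7}; {2,6,8}; {0,1,3}. Points covered: [0, 1, 2, 3, 4, 5, 6, 7, 8].
  Class 3 (3 blocks): {1,5,6}; {0,2,4}; {3,7,8}. Points covered: [0, 1, 2, 3, 4, 5, 6, 7, 8].
All classes full (size 3)? YES. All classes cover every point? YES.
Resolvable? YES.

YES


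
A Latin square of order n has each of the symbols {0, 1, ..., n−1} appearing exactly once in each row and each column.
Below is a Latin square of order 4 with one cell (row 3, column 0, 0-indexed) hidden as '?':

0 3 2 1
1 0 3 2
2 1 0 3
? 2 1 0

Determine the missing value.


Row 3 contains symbols [0, 1, 2] — missing [3].
Column 0 contains symbols [0, 1, 2] — missing [3].
The missing symbol must appear in both missing sets; intersection = [3].
Therefore the hidden value is 3.

Missing value = 3.


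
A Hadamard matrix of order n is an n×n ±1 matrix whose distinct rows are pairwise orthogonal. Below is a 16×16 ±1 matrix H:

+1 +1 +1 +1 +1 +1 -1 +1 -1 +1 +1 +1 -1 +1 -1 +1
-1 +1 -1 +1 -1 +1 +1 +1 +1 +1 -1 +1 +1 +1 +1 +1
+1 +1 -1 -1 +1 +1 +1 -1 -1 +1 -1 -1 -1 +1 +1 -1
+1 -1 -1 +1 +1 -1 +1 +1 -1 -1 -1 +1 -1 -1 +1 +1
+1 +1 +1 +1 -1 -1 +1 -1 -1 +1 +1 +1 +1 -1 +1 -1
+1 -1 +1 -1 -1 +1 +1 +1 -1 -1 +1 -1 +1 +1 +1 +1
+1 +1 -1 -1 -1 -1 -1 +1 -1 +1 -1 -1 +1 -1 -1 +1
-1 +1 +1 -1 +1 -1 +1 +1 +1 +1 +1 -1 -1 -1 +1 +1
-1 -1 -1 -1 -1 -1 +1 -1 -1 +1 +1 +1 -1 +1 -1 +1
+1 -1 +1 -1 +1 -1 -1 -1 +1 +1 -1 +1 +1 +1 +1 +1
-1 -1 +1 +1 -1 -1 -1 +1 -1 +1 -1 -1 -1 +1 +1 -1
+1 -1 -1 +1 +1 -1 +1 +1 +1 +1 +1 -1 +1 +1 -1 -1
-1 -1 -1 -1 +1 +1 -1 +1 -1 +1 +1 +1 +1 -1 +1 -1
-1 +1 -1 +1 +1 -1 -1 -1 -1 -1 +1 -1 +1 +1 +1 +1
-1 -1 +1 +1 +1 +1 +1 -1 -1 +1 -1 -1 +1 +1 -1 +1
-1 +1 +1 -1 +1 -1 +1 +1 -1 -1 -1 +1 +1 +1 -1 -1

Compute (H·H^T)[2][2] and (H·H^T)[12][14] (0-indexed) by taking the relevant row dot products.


Row 2 of H: [1, 1, -1, -1, 1, 1, 1, -1, -1, 1, -1, -1, -1, 1, 1, -1].
Row 12 of H: [-1, -1, -1, -1, 1, 1, -1, 1, -1, 1, 1, 1, 1, -1, 1, -1].
Row 14 of H: [-1, -1, 1, 1, 1, 1, 1, -1, -1, 1, -1, -1, 1, 1, -1, 1].
(H·H^T)[2][2] = Σ_j H[2][j]·H[2][j] = (1)² + (1)² + (-1)² + (-1)² + (1)² + (1)² + (1)² + (-1)² + (-1)² + (1)² + (-1)² + (-1)² + (-1)² + (1)² + (1)² + (-1)² = 1 + 1 + 1 + 1 + 1 + 1 + 1 + 1 + 1 + 1 + 1 + 1 + 1 + 1 + 1 + 1 = 16.
(H·H^T)[12][14] = Σ_j H[12][j]·H[14][j] = (-1)·(-1) + (-1)·(-1) + (-1)·(1) + (-1)·(1) + (1)·(1) + (1)·(1) + (-1)·(1) + (1)·(-1) + (-1)·(-1) + (1)·(1) + (1)·(-1) + (1)·(-1) + (1)·(1) + (-1)·(1) + (1)·(-1) + (-1)·(1) = 1 + 1 + -1 + -1 + 1 + 1 + -1 + -1 + 1 + 1 + -1 + -1 + 1 + -1 + -1 + -1 = -2.
Rows 12 and 14 are not orthogonal (dot product = -2 ≠ 0), so H is not a Hadamard matrix.

(2,2) entry = 16; (12,14) entry = -2.


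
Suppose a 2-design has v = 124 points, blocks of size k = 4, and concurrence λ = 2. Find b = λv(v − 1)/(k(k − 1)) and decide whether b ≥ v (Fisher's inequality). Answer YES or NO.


b = λv(v − 1)/(k(k − 1)) = 2·124·123/(4·3) = 30504/12 = 2542.
Compare with v = 124: b ≥ v, so Fisher's inequality holds.

YES


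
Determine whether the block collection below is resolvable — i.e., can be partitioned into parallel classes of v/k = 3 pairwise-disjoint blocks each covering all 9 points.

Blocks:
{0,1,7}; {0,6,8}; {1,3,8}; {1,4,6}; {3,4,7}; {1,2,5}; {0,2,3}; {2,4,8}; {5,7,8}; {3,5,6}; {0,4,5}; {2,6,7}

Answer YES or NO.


v = 9, block size k = 3, number of blocks = 12.
For resolvability, blocks must partition into parallel classes of size v/k = 3.
Total blocks must therefore be a multiple of 3: 12 = 3·4 + 0 ⇒ divisible ✓.
Greedy packing gives 4 candidate class(es). Each should be a full parallel class (size 3, covers all 9 points).
  Class 1 (3 blocks): {0,1,7}; {2,4,8}; {3,5,6}. Points covered: [0, 1, 2, 3, 4, 5, 6, 7, 8].
  Class 2 (3 blocks): {0,6,8}; {3,4,7}; {1,2,5}. Points covered: [0, 1, 2, 3, 4, 5, 6, 7, 8].
  Class 3 (3 blocks): {1,3,8}; {0,4,5}; {2,6,7}. Points covered: [0, 1, 2, 3, 4, 5, 6, 7, 8].
  Class 4 (3 blocks): {1,4,6}; {0,2,3}; {5,7,8}. Points covered: [0, 1, 2, 3, 4, 5, 6, 7, 8].
All classes full (size 3)? YES. All classes cover every point? YES.
Resolvable? YES.

YES


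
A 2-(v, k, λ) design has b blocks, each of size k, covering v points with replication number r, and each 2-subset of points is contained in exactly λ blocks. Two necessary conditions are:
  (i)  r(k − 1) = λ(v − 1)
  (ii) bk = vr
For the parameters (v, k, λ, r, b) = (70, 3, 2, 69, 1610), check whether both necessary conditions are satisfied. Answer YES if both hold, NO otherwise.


Condition (i): r(k − 1) = 69·2 = 138; λ(v − 1) = 2·69 = 138. Match? YES.
Condition (ii): bk = 1610·3 = 4830; vr = 70·69 = 4830. Match? YES.
Both conditions hold? YES.

YES


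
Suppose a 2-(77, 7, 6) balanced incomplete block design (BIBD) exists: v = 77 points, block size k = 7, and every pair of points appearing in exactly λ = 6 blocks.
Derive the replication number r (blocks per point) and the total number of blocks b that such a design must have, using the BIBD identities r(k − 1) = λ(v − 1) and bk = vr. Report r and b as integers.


Any 2-(v, k, λ) BIBD satisfies two necessary conditions:
  (i)  Each point sits in r blocks, and counting incidences through any fixed point gives r(k − 1) = λ(v − 1), so r = λ(v − 1)/(k − 1).
  (ii) Total incidences bk = vr, so b = vr/k.
Step 1: r = λ(v − 1)/(k − 1) = 6·(77 − 1)/(7 − 1) = 6·76/6 = 456/6 = 76.
Step 2: b = vr/k = 77·76/7 = 5852/7 = 836.
Check integrality: r = 76 ∈ Z ✓, b = 836 ∈ Z ✓.
(These identities are necessary conditions: they determine r and b for any design with these parameters, but do not by themselves prove that one exists.)

r = 76, b = 836.


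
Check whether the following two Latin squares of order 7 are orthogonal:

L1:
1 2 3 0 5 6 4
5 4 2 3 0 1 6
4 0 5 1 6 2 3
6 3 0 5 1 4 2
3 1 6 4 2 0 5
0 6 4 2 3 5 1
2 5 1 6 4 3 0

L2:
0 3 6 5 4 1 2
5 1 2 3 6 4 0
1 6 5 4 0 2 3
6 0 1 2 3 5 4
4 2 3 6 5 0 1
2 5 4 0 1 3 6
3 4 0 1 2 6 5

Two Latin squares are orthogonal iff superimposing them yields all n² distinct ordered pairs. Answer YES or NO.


Form the n² = 49 superimposed pairs (L1[i][j], L2[i][j]), row by row (rows and columns indexed from 0):
row 0: (1,0) (2,3) (3,6) (0,5) (5,4) (6,1) (4,2)
row 1: (5,5) (4,1) (2,2) (3,3) (0,6) (1,4) (6,0)
row 2: (4,1) (0,6) (5,5) (1,4) (6,0) (2,2) (3,3)
row 3: (6,6) (3,0) (0,1) (5,2) (1,3) (4,5) (2,4)
row 4: (3,4) (1,2) (6,3) (4,6) (2,5) (0,0) (5,1)
row 5: (0,2) (6,5) (4,4) (2,0) (3,1) (5,3) (1,6)
row 6: (2,3) (5,4) (1,0) (6,1) (4,2) (3,6) (0,5)
Orthogonality requires all 49 pairs distinct.
But the pair (4,1) repeats: cell (1,1) has L1 = 4, L2 = 1, and cell (2,0) has L1 = 4, L2 = 1.
A repeated pair means some other pair never occurs (only 35 distinct pairs out of 49), so the squares are not orthogonal.
Conclusion: NO.

NO


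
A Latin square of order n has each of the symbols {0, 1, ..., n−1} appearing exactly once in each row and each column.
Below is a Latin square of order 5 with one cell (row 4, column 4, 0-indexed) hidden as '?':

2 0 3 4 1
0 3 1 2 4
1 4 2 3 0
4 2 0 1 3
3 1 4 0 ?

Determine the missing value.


Row 4 contains symbols [0, 1, 3, 4] — missing [2].
Column 4 contains symbols [0, 1, 3, 4] — missing [2].
The missing symbol must appear in both missing sets; intersection = [2].
Therefore the hidden value is 2.

Missing value = 2.


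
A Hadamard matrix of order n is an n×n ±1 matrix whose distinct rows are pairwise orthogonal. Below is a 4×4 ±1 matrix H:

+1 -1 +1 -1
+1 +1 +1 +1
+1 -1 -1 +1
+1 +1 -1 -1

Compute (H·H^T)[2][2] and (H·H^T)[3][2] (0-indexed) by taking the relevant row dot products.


Row 2 of H: [1, -1, -1, 1].
Row 3 of H: [1, 1, -1, -1].
(H·H^T)[2][2] = Σ_j H[2][j]·H[2][j] = (1)² + (-1)² + (-1)² + (1)² = 1 + 1 + 1 + 1 = 4.
(H·H^T)[3][2] = Σ_j H[3][j]·H[2][j] = (1)·(1) + (1)·(-1) + (-1)·(-1) + (-1)·(1) = 1 + -1 + 1 + -1 = 0.
So rows 3 and 2 are orthogonal; the diagonal entry equals n = 4.

(2,2) entry = 4; (3,2) entry = 0.


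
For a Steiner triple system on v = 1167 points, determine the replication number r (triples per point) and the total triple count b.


An STS(v) is a 2-(v, 3, 1) BIBD: block size k = 3, λ = 1.
Replication: r(k − 1) = λ(v − 1) ⇒ r·2 = 1167 − 1 = 1166 ⇒ r = 583.
Block count: b = v(v − 1)/6 = 1167·1166/6 = 1360722/6 = 226787.

r = 583, b = 226787.


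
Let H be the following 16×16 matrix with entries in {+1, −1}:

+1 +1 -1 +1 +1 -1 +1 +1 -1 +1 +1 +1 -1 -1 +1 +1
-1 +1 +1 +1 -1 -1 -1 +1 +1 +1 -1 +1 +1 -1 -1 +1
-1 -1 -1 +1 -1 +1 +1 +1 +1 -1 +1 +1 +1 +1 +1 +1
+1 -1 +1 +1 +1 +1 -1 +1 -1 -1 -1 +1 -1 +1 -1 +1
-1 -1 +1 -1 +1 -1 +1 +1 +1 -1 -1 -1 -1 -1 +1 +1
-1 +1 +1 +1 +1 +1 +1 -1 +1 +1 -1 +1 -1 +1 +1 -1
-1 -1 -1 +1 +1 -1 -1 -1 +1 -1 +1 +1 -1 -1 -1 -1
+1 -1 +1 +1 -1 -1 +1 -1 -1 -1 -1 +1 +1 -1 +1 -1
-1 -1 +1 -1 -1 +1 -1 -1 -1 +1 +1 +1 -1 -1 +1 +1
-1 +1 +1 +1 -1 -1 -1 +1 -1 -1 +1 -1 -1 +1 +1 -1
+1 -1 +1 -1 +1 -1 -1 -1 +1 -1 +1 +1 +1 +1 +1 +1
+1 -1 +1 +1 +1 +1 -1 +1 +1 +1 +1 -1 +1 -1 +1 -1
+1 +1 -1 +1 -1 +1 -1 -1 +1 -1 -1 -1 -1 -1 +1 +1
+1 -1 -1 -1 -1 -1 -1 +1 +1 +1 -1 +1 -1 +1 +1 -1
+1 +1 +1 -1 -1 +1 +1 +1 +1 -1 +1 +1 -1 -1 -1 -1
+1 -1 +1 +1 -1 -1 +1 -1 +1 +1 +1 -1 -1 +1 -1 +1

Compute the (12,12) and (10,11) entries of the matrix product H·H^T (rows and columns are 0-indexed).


Row 10 of H: [1, -1, 1, -1, 1, -1, -1, -1, 1, -1, 1, 1, 1, 1, 1, 1].
Row 11 of H: [1, -1, 1, 1, 1, 1, -1, 1, 1, 1, 1, -1, 1, -1, 1, -1].
Row 12 of H: [1, 1, -1, 1, -1, 1, -1, -1, 1, -1, -1, -1, -1, -1, 1, 1].
(H·H^T)[12][12] = Σ_j H[12][j]·H[12][j] = (1)² + (1)² + (-1)² + (1)² + (-1)² + (1)² + (-1)² + (-1)² + (1)² + (-1)² + (-1)² + (-1)² + (-1)² + (-1)² + (1)² + (1)² = 1 + 1 + 1 + 1 + 1 + 1 + 1 + 1 + 1 + 1 + 1 + 1 + 1 + 1 + 1 + 1 = 16.
(H·H^T)[10][11] = Σ_j H[10][j]·H[11][j] = (1)·(1) + (-1)·(-1) + (1)·(1) + (-1)·(1) + (1)·(1) + (-1)·(1) + (-1)·(-1) + (-1)·(1) + (1)·(1) + (-1)·(1) + (1)·(1) + (1)·(-1) + (1)·(1) + (1)·(-1) + (1)·(1) + (1)·(-1) = 1 + 1 + 1 + -1 + 1 + -1 + 1 + -1 + 1 + -1 + 1 + -1 + 1 + -1 + 1 + -1 = 2.
Rows 10 and 11 are not orthogonal (dot product = 2 ≠ 0), so H is not a Hadamard matrix.

(12,12) entry = 16; (10,11) entry = 2.


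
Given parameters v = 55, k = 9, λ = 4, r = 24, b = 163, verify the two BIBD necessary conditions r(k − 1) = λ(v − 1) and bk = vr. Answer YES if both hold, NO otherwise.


Condition (i): r(k − 1) = 24·8 = 192; λ(v − 1) = 4·54 = 216. Match? NO.
Condition (ii): bk = 163·9 = 1467; vr = 55·24 = 1320. Match? NO.
Both conditions hold? NO.

NO


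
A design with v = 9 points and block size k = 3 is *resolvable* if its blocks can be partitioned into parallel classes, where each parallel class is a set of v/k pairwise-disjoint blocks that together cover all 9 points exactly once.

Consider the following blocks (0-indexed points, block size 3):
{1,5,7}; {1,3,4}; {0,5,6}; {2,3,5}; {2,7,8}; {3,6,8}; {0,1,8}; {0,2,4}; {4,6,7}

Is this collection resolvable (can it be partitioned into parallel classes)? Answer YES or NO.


v = 9, block size k = 3, number of blocks = 9.
For resolvability, blocks must partition into parallel classes of size v/k = 3.
Total blocks must therefore be a multiple of 3: 9 = 3·3 + 0 ⇒ divisible ✓.
Greedy packing gives 3 candidate class(es). Each should be a full parallel class (size 3, covers all 9 points).
  Class 1 (3 blocks): {1,5,7}; {3,6,8}; {0,2,4}. Points covered: [0, 1, 2, 3, 4, 5, 6, 7, 8].
  Class 2 (3 blocks): {1,3,4}; {0,5,6}; {2,7,8}. Points covered: [0, 1, 2, 3, 4, 5, 6, 7, 8].
  Class 3 (3 blocks): {2,3,5}; {0,1,8}; {4,6,7}. Points covered: [0, 1, 2, 3, 4, 5, 6, 7, 8].
All classes full (size 3)? YES. All classes cover every point? YES.
Resolvable? YES.

YES


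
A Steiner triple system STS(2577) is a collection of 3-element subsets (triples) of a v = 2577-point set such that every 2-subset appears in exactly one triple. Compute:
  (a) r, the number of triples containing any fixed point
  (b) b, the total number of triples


An STS(v) is a 2-(v, 3, 1) BIBD: block size k = 3, λ = 1.
Replication: r(k − 1) = λ(v − 1) ⇒ r·2 = 2577 − 1 = 2576 ⇒ r = 1288.
Block count: bk = vr ⇒ b·3 = 2577·1288 = 3319176 ⇒ b = 1106392.
(Check via b = v(v − 1)/6 = 2577·2576/6 = 6638352/6 = 1106392.)

r = 1288, b = 1106392.


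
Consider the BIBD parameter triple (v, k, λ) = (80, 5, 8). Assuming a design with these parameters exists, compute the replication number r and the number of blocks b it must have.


Any 2-(v, k, λ) BIBD satisfies two necessary conditions:
  (i)  Each point sits in r blocks, and counting incidences through any fixed point gives r(k − 1) = λ(v − 1), so r = λ(v − 1)/(k − 1).
  (ii) Total incidences bk = vr, so b = vr/k.
Step 1: r = λ(v − 1)/(k − 1) = 8·(80 − 1)/(5 − 1) = 8·79/4 = 632/4 = 158.
Step 2: b = vr/k = 80·158/5 = 12640/5 = 2528.
Check integrality: r = 158 ∈ Z ✓, b = 2528 ∈ Z ✓.
(These identities are necessary conditions: they determine r and b for any design with these parameters, but do not by themselves prove that one exists.)

r = 158, b = 2528.


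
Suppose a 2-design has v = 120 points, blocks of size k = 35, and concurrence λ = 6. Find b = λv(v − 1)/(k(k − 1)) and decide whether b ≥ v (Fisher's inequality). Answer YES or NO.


r = λ(v − 1)/(k − 1) = 6·119/34 = 21.
b = vr/k = 120·21/35 = 72.
Fisher's inequality: b ≥ v ⇔ 72 ≥ 120? NO.

NO


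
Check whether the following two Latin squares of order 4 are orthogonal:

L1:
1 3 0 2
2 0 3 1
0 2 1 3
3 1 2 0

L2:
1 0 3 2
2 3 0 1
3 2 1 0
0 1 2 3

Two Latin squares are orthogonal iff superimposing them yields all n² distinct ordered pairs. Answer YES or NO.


Form the n² = 16 superimposed pairs (L1[i][j], L2[i][j]), row by row (rows and columns indexed from 0):
row 0: (1,1) (3,0) (0,3) (2,2)
row 1: (2,2) (0,3) (3,0) (1,1)
row 2: (0,3) (2,2) (1,1) (3,0)
row 3: (3,0) (1,1) (2,2) (0,3)
Orthogonality requires all 16 pairs distinct.
But the pair (2,2) repeats: cell (0,3) has L1 = 2, L2 = 2, and cell (1,0) has L1 = 2, L2 = 2.
A repeated pair means some other pair never occurs (only 4 distinct pairs out of 16), so the squares are not orthogonal.
Conclusion: NO.

NO


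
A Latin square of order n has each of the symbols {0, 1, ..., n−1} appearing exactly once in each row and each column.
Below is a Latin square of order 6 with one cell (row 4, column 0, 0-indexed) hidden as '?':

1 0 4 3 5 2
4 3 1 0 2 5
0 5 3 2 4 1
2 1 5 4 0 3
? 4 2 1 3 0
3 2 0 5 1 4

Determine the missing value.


Row 4 contains symbols [0, 1, 2, 3, 4] — missing [5].
Column 0 contains symbols [0, 1, 2, 3, 4] — missing [5].
The missing symbol must appear in both missing sets; intersection = [5].
Therefore the hidden value is 5.

Missing value = 5.


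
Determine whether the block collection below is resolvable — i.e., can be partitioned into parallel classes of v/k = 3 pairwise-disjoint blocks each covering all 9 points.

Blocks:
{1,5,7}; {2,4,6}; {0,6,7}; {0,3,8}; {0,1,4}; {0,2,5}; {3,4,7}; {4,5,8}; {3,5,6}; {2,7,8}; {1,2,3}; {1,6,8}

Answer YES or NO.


v = 9, block size k = 3, number of blocks = 12.
For resolvability, blocks must partition into parallel classes of size v/k = 3.
Total blocks must therefore be a multiple of 3: 12 = 3·4 + 0 ⇒ divisible ✓.
Greedy packing gives 4 candidate class(es). Each should be a full parallel class (size 3, covers all 9 points).
  Class 1 (3 blocks): {1,5,7}; {2,4,6}; {0,3,8}. Points covered: [0, 1, 2, 3, 4, 5, 6, 7, 8].
  Class 2 (3 blocks): {0,6,7}; {4,5,8}; {1,2,3}. Points covered: [0, 1, 2, 3, 4, 5, 6, 7, 8].
  Class 3 (3 blocks): {0,1,4}; {3,5,6}; {2,7,8}. Points covered: [0, 1, 2, 3, 4, 5, 6, 7, 8].
  Class 4 (3 blocks): {0,2,5}; {3,4,7}; {1,6,8}. Points covered: [0, 1, 2, 3, 4, 5, 6, 7, 8].
All classes full (size 3)? YES. All classes cover every point? YES.
Resolvable? YES.

YES


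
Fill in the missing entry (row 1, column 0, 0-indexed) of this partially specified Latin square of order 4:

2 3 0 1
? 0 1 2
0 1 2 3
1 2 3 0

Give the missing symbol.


Row 1 contains symbols [0, 1, 2] — missing [3].
Column 0 contains symbols [0, 1, 2] — missing [3].
The missing symbol must appear in both missing sets; intersection = [3].
Therefore the hidden value is 3.

Missing value = 3.


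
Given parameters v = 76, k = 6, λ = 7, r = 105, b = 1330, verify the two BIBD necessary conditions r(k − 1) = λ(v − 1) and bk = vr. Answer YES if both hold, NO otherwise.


Condition (i): r(k − 1) = 105·5 = 525; λ(v − 1) = 7·75 = 525. Match? YES.
Condition (ii): bk = 1330·6 = 7980; vr = 76·105 = 7980. Match? YES.
Both conditions hold? YES.

YES


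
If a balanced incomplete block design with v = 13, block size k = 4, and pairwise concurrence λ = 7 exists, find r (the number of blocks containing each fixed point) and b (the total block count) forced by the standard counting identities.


Any 2-(v, k, λ) BIBD satisfies two necessary conditions:
  (i)  Each point sits in r blocks, and counting incidences through any fixed point gives r(k − 1) = λ(v − 1), so r = λ(v − 1)/(k − 1).
  (ii) Total incidences bk = vr, so b = vr/k.
Step 1: r = λ(v − 1)/(k − 1) = 7·(13 − 1)/(4 − 1) = 7·12/3 = 84/3 = 28.
Step 2: b = vr/k = 13·28/4 = 364/4 = 91.
Check integrality: r = 28 ∈ Z ✓, b = 91 ∈ Z ✓.
(These identities are necessary conditions: they determine r and b for any design with these parameters, but do not by themselves prove that one exists.)

r = 28, b = 91.


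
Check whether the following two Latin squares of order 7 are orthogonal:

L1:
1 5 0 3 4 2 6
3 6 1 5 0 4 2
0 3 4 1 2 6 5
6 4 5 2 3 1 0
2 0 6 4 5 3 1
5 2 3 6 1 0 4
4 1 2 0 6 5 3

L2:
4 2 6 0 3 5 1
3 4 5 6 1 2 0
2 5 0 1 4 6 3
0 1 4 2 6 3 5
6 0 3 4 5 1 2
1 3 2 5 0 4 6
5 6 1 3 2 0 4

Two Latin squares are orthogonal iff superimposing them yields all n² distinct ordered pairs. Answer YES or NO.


Form the n² = 49 superimposed pairs (L1[i][j], L2[i][j]), row by row (rows and columns indexed from 0):
row 0: (1,4) (5,2) (0,6) (3,0) (4,3) (2,5) (6,1)
row 1: (3,3) (6,4) (1,5) (5,6) (0,1) (4,2) (2,0)
row 2: (0,2) (3,5) (4,0) (1,1) (2,4) (6,6) (5,3)
row 3: (6,0) (4,1) (5,4) (2,2) (3,6) (1,3) (0,5)
row 4: (2,6) (0,0) (6,3) (4,4) (5,5) (3,1) (1,2)
row 5: (5,1) (2,3) (3,2) (6,5) (1,0) (0,4) (4,6)
row 6: (4,5) (1,6) (2,1) (0,3) (6,2) (5,0) (3,4)
Orthogonality requires all 49 pairs distinct.
Check by first coordinate: for each symbol s of L1, list the L2 entries in the n cells where L1 = s; they must all differ.
  L1 = 0: L2 entries (in reading order) 6, 1, 2, 5, 0, 4, 3 — all 7 distinct ✓
  L1 = 1: L2 entries (in reading order) 4, 5, 1, 3, 2, 0, 6 — all 7 distinct ✓
  L1 = 2: L2 entries (in reading order) 5, 0, 4, 2, 6, 3, 1 — all 7 distinct ✓
  L1 = 3: L2 entries (in reading order) 0, 3, 5, 6, 1, 2, 4 — all 7 distinct ✓
  L1 = 4: L2 entries (in reading order) 3, 2, 0, 1, 4, 6, 5 — all 7 distinct ✓
  L1 = 5: L2 entries (in reading order) 2, 6, 3, 4, 5, 1, 0 — all 7 distinct ✓
  L1 = 6: L2 entries (in reading order) 1, 4, 6, 0, 3, 5, 2 — all 7 distinct ✓
Every symbol of L1 meets every symbol of L2 exactly once, so all 49 pairs are distinct (49 of 49).
Conclusion: YES.

YES


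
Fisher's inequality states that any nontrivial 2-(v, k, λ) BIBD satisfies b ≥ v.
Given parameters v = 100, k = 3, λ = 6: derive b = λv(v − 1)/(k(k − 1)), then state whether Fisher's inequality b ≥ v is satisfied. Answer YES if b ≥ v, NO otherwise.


b = λv(v − 1)/(k(k − 1)) = 6·100·99/(3·2) = 59400/6 = 9900.
Compare with v = 100: b ≥ v, so Fisher's inequality holds.

YES


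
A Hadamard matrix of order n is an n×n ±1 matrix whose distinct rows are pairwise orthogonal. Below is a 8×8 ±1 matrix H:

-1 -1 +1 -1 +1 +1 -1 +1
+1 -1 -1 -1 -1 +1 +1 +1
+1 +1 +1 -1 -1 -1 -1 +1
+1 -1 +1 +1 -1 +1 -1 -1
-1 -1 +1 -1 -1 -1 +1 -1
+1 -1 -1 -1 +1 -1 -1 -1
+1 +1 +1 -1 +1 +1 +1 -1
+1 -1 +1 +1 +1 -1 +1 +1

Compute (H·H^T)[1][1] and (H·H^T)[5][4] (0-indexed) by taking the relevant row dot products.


Row 1 of H: [1, -1, -1, -1, -1, 1, 1, 1].
Row 4 of H: [-1, -1, 1, -1, -1, -1, 1, -1].
Row 5 of H: [1, -1, -1, -1, 1, -1, -1, -1].
(H·H^T)[1][1] = Σ_j H[1][j]·H[1][j] = (1)² + (-1)² + (-1)² + (-1)² + (-1)² + (1)² + (1)² + (1)² = 1 + 1 + 1 + 1 + 1 + 1 + 1 + 1 = 8.
(H·H^T)[5][4] = Σ_j H[5][j]·H[4][j] = (1)·(-1) + (-1)·(-1) + (-1)·(1) + (-1)·(-1) + (1)·(-1) + (-1)·(-1) + (-1)·(1) + (-1)·(-1) = -1 + 1 + -1 + 1 + -1 + 1 + -1 + 1 = 0.
So rows 5 and 4 are orthogonal; the diagonal entry equals n = 8.

(1,1) entry = 8; (5,4) entry = 0.


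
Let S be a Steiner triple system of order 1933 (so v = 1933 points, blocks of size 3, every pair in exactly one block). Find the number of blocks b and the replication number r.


An STS(v) is a 2-(v, 3, 1) BIBD: block size k = 3, λ = 1.
Replication: r(k − 1) = λ(v − 1) ⇒ r·2 = 1933 − 1 = 1932 ⇒ r = 966.
Block count: bk = vr ⇒ b·3 = 1933·966 = 1867278 ⇒ b = 622426.
(Check via b = v(v − 1)/6 = 1933·1932/6 = 3734556/6 = 622426.)

r = 966, b = 622426.


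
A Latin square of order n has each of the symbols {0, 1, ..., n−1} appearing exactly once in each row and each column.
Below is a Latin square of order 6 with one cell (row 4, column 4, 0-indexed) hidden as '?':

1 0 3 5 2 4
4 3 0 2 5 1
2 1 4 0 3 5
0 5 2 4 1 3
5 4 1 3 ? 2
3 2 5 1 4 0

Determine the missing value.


Row 4 contains symbols [1, 2, 3, 4, 5] — missing [0].
Column 4 contains symbols [1, 2, 3, 4, 5] — missing [0].
The missing symbol must appear in both missing sets; intersection = [0].
Therefore the hidden value is 0.

Missing value = 0.


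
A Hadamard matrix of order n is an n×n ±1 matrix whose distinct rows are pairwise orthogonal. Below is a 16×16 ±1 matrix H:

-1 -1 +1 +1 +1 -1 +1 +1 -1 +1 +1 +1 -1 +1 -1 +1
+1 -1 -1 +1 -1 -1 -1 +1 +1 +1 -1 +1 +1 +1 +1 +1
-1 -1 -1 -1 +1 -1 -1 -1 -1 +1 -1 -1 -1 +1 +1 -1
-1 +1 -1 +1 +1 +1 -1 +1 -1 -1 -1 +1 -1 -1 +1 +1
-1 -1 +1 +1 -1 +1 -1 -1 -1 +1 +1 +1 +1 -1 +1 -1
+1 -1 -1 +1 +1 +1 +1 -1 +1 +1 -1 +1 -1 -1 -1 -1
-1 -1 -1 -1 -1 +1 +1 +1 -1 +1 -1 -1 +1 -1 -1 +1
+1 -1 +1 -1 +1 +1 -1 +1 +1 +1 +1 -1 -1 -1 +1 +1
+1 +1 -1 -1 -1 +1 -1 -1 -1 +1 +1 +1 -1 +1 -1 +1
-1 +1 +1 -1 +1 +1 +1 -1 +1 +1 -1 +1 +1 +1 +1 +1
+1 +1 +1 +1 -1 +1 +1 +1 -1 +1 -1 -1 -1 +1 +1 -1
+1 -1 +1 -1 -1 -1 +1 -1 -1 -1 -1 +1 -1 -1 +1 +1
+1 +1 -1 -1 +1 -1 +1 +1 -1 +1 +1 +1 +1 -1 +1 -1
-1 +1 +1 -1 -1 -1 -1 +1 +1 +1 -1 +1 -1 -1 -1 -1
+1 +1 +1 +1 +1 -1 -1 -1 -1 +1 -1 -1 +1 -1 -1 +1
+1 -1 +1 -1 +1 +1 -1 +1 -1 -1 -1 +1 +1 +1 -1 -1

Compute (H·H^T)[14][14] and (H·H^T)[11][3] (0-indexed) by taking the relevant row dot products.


Row 3 of H: [-1, 1, -1, 1, 1, 1, -1, 1, -1, -1, -1, 1, -1, -1, 1, 1].
Row 11 of H: [1, -1, 1, -1, -1, -1, 1, -1, -1, -1, -1, 1, -1, -1, 1, 1].
Row 14 of H: [1, 1, 1, 1, 1, -1, -1, -1, -1, 1, -1, -1, 1, -1, -1, 1].
(H·H^T)[14][14] = Σ_j H[14][j]·H[14][j] = (1)² + (1)² + (1)² + (1)² + (1)² + (-1)² + (-1)² + (-1)² + (-1)² + (1)² + (-1)² + (-1)² + (1)² + (-1)² + (-1)² + (1)² = 1 + 1 + 1 + 1 + 1 + 1 + 1 + 1 + 1 + 1 + 1 + 1 + 1 + 1 + 1 + 1 = 16.
(H·H^T)[11][3] = Σ_j H[11][j]·H[3][j] = (1)·(-1) + (-1)·(1) + (1)·(-1) + (-1)·(1) + (-1)·(1) + (-1)·(1) + (1)·(-1) + (-1)·(1) + (-1)·(-1) + (-1)·(-1) + (-1)·(-1) + (1)·(1) + (-1)·(-1) + (-1)·(-1) + (1)·(1) + (1)·(1) = -1 + -1 + -1 + -1 + -1 + -1 + -1 + -1 + 1 + 1 + 1 + 1 + 1 + 1 + 1 + 1 = 0.
So rows 11 and 3 are orthogonal; the diagonal entry equals n = 16.

(14,14) entry = 16; (11,3) entry = 0.


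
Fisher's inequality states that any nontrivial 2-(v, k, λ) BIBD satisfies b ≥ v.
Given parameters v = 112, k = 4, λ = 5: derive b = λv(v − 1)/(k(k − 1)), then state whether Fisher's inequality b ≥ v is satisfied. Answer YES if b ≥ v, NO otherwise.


r = λ(v − 1)/(k − 1) = 5·111/3 = 185.
b = vr/k = 112·185/4 = 5180.
Fisher's inequality: b ≥ v ⇔ 5180 ≥ 112? YES.

YES


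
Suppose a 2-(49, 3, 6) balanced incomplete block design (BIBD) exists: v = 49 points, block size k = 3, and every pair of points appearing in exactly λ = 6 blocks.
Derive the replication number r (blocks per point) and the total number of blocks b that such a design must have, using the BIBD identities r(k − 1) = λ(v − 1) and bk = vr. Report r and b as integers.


Any 2-(v, k, λ) BIBD satisfies two necessary conditions:
  (i)  Each point sits in r blocks, and counting incidences through any fixed point gives r(k − 1) = λ(v − 1), so r = λ(v − 1)/(k − 1).
  (ii) Total incidences bk = vr, so b = vr/k.
Step 1: r = λ(v − 1)/(k − 1) = 6·(49 − 1)/(3 − 1) = 6·48/2 = 288/2 = 144.
Step 2: b = vr/k = 49·144/3 = 7056/3 = 2352.
Check integrality: r = 144 ∈ Z ✓, b = 2352 ∈ Z ✓.
(These identities are necessary conditions: they determine r and b for any design with these parameters, but do not by themselves prove that one exists.)

r = 144, b = 2352.


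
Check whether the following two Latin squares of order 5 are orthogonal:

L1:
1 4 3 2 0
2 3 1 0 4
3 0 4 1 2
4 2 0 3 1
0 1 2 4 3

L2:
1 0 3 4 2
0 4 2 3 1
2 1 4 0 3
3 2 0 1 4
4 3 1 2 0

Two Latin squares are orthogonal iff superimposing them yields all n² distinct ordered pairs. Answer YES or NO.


Form the n² = 25 superimposed pairs (L1[i][j], L2[i][j]), row by row (rows and columns indexed from 0):
row 0: (1,1) (4,0) (3,3) (2,4) (0,2)
row 1: (2,0) (3,4) (1,2) (0,3) (4,1)
row 2: (3,2) (0,1) (4,4) (1,0) (2,3)
row 3: (4,3) (2,2) (0,0) (3,1) (1,4)
row 4: (0,4) (1,3) (2,1) (4,2) (3,0)
Orthogonality requires all 25 pairs distinct.
Check by first coordinate: for each symbol s of L1, list the L2 entries in the n cells where L1 = s; they must all differ.
  L1 = 0: L2 entries (in reading order) 2, 3, 1, 0, 4 — all 5 distinct ✓
  L1 = 1: L2 entries (in reading order) 1, 2, 0, 4, 3 — all 5 distinct ✓
  L1 = 2: L2 entries (in reading order) 4, 0, 3, 2, 1 — all 5 distinct ✓
  L1 = 3: L2 entries (in reading order) 3, 4, 2, 1, 0 — all 5 distinct ✓
  L1 = 4: L2 entries (in reading order) 0, 1, 4, 3, 2 — all 5 distinct ✓
Every symbol of L1 meets every symbol of L2 exactly once, so all 25 pairs are distinct (25 of 25).
Conclusion: YES.

YES


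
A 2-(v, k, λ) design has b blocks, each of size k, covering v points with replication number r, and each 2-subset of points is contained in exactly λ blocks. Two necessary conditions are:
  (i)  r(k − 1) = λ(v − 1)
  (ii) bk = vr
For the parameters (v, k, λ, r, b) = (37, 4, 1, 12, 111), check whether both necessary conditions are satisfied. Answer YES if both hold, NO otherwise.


Condition (i): r(k − 1) = 12·3 = 36; λ(v − 1) = 1·36 = 36. Match? YES.
Condition (ii): bk = 111·4 = 444; vr = 37·12 = 444. Match? YES.
Both conditions hold? YES.

YES


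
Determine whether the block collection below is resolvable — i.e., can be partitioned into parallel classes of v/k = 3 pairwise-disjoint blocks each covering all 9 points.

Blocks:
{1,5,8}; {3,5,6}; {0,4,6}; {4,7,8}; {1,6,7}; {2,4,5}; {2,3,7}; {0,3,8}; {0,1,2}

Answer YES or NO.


v = 9, block size k = 3, number of blocks = 9.
For resolvability, blocks must partition into parallel classes of size v/k = 3.
Total blocks must therefore be a multiple of 3: 9 = 3·3 + 0 ⇒ divisible ✓.
Greedy packing gives 3 candidate class(es). Each should be a full parallel class (size 3, covers all 9 points).
  Class 1 (3 blocks): {1,5,8}; {0,4,6}; {2,3,7}. Points covered: [0, 1, 2, 3, 4, 5, 6, 7, 8].
  Class 2 (3 blocks): {3,5,6}; {4,7,8}; {0,1,2}. Points covered: [0, 1, 2, 3, 4, 5, 6, 7, 8].
  Class 3 (3 blocks): {1,6,7}; {2,4,5}; {0,3,8}. Points covered: [0, 1, 2, 3, 4, 5, 6, 7, 8].
All classes full (size 3)? YES. All classes cover every point? YES.
Resolvable? YES.

YES


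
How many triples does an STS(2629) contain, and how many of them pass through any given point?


An STS(v) is a 2-(v, 3, 1) BIBD: block size k = 3, λ = 1.
Replication: r(k − 1) = λ(v − 1) ⇒ r·2 = 2629 − 1 = 2628 ⇒ r = 1314.
Block count: b = v(v − 1)/6 = 2629·2628/6 = 6909012/6 = 1151502.
(Check via bk = vr: 1151502·3 = 3454506 = 2629·1314 = 3454506 ✓.)

r = 1314, b = 1151502.


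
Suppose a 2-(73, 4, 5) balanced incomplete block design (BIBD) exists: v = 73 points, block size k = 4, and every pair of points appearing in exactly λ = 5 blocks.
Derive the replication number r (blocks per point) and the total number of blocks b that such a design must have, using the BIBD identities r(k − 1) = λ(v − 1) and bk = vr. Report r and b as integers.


Any 2-(v, k, λ) BIBD satisfies two necessary conditions:
  (i)  Each point sits in r blocks, and counting incidences through any fixed point gives r(k − 1) = λ(v − 1), so r = λ(v − 1)/(k − 1).
  (ii) Total incidences bk = vr, so b = vr/k.
Step 1: r = λ(v − 1)/(k − 1) = 5·(73 − 1)/(4 − 1) = 5·72/3 = 360/3 = 120.
Step 2: b = vr/k = 73·120/4 = 8760/4 = 2190.
Check integrality: r = 120 ∈ Z ✓, b = 2190 ∈ Z ✓.
(These identities are necessary conditions: they determine r and b for any design with these parameters, but do not by themselves prove that one exists.)

r = 120, b = 2190.


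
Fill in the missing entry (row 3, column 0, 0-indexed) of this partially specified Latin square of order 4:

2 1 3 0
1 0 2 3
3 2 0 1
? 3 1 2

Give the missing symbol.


Row 3 contains symbols [1, 2, 3] — missing [0].
Column 0 contains symbols [1, 2, 3] — missing [0].
The missing symbol must appear in both missing sets; intersection = [0].
Therefore the hidden value is 0.

Missing value = 0.
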